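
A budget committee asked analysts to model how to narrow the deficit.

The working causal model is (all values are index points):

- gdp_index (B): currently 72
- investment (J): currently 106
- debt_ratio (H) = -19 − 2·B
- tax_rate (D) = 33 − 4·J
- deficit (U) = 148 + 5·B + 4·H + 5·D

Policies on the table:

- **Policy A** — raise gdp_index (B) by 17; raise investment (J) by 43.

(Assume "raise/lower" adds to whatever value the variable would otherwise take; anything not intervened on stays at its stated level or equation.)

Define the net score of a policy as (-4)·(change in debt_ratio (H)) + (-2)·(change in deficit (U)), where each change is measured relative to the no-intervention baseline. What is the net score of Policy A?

Baseline:
  B = 72
  J = 106
  H = -19 − 2·72 = -163
  D = 33 − 4·106 = -391
  U = 148 + 5·72 + 4·(-163) + 5·(-391) = -2099
Policy A (B + 17, J + 43):
  B = 72 + 17 = 89
  J = 106 + 43 = 149
  H = -19 − 2·89 = -197
  D = 33 − 4·149 = -563
  U = 148 + 5·89 + 4·(-197) + 5·(-563) = -3010
ΔH = -197 − (-163) = -34; ΔU = -3010 − (-2099) = -911
Score = (-4)·(-34) + (-2)·(-911) = 1958

1958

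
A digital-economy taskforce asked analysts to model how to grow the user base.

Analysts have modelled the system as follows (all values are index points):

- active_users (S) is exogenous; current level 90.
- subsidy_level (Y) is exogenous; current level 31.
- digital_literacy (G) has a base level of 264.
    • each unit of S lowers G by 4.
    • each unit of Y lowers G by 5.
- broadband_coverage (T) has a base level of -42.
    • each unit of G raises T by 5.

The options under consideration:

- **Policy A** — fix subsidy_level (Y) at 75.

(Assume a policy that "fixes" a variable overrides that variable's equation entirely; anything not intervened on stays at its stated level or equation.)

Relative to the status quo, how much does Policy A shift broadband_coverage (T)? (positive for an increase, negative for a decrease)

-1100

Baseline:
  S = 90
  Y = 31
  G = 264 − 4·90 − 5·31 = -251
  T = -42 + 5·(-251) = -1297
Policy A (Y := 75):
  S = 90
  Y = 75
  G = 264 − 4·90 − 5·75 = -471
  T = -42 + 5·(-471) = -2397
Change in T: -2397 − (-1297) = -1100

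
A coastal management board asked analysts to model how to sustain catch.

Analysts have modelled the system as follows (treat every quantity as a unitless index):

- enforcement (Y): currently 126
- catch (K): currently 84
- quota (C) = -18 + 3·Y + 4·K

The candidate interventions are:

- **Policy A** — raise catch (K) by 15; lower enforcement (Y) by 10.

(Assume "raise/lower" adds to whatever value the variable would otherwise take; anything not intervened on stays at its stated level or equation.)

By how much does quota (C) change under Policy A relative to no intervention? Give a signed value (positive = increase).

Baseline:
  Y = 126
  K = 84
  C = -18 + 3·126 + 4·84 = 696
Policy A (K + 15, Y − 10):
  Y = 126 − 10 = 116
  K = 84 + 15 = 99
  C = -18 + 3·116 + 4·99 = 726
Change in C: 726 − 696 = 30

30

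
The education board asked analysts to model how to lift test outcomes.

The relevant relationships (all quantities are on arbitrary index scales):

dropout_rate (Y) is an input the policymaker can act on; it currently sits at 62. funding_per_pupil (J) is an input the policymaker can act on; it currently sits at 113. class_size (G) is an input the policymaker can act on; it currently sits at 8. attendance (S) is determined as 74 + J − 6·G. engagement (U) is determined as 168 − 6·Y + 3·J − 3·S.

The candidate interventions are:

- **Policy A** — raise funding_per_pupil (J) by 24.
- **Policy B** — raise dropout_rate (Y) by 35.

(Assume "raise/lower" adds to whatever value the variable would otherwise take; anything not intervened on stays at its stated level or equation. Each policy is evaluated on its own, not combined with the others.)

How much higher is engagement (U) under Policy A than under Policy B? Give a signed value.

Policy A (J + 24):
  Y = 62
  J = 113 + 24 = 137
  G = 8
  S = 74 + 137 − 6·8 = 163
  U = 168 − 6·62 + 3·137 − 3·163 = -282
Policy B (Y + 35):
  Y = 62 + 35 = 97
  J = 113
  G = 8
  S = 74 + 113 − 6·8 = 139
  U = 168 − 6·97 + 3·113 − 3·139 = -492
U: -282 − (-492) = 210

210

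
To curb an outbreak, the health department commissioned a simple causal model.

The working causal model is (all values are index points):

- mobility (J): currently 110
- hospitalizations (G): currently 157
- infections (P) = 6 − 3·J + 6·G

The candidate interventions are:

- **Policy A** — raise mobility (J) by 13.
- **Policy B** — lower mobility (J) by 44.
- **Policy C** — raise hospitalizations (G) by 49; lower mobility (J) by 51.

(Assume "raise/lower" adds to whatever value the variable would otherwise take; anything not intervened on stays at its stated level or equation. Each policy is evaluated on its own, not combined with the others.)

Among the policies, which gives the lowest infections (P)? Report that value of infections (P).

Policy A (J + 13):
  J = 110 + 13 = 123
  G = 157
  P = 6 − 3·123 + 6·157 = 579
Policy B (J − 44):
  J = 110 − 44 = 66
  G = 157
  P = 6 − 3·66 + 6·157 = 750
Policy C (G + 49, J − 51):
  J = 110 − 51 = 59
  G = 157 + 49 = 206
  P = 6 − 3·59 + 6·206 = 1065
Comparing — Policy A: P=579, Policy B: P=750, Policy C: P=1065. Lowest is 579 (Policy A).

579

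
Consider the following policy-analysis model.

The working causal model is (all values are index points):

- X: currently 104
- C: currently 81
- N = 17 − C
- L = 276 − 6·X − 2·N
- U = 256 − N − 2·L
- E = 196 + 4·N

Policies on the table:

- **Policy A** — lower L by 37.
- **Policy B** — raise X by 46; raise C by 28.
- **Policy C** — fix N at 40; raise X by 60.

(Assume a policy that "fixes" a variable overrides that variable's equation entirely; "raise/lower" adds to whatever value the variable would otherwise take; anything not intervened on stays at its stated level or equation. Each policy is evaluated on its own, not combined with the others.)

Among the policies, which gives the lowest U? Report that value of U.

834

Policy A (L − 37):
  X = 104
  C = 81
  N = 17 − 81 = -64
  L = 276 − 6·104 − 2·(-64) (−37 from intervention) = -257
  U = 256 − (-64) − 2·(-257) = 834
Policy B (X + 46, C + 28):
  X = 104 + 46 = 150
  C = 81 + 28 = 109
  N = 17 − 109 = -92
  L = 276 − 6·150 − 2·(-92) = -440
  U = 256 − (-92) − 2·(-440) = 1228
Policy C (N := 40, X + 60):
  X = 104 + 60 = 164
  C = 81
  N = 40
  L = 276 − 6·164 − 2·40 = -788
  U = 256 − 40 − 2·(-788) = 1792
Comparing — Policy A: U=834, Policy B: U=1228, Policy C: U=1792. Lowest is 834 (Policy A).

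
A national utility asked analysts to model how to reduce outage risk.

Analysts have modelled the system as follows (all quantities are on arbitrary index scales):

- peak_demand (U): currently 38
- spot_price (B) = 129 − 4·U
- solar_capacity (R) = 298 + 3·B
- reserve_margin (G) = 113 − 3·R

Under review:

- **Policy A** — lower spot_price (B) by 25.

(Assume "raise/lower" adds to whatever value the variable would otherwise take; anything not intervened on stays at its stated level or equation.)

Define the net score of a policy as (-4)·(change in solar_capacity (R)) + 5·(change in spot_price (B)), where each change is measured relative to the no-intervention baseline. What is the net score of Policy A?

Baseline:
  U = 38
  B = 129 − 4·38 = -23
  R = 298 + 3·(-23) = 229
Policy A (B − 25):
  U = 38
  B = 129 − 4·38 (−25 from intervention) = -48
  R = 298 + 3·(-48) = 154
ΔR = 154 − 229 = -75; ΔB = -48 − (-23) = -25
Score = (-4)·(-75) + 5·(-25) = 175

175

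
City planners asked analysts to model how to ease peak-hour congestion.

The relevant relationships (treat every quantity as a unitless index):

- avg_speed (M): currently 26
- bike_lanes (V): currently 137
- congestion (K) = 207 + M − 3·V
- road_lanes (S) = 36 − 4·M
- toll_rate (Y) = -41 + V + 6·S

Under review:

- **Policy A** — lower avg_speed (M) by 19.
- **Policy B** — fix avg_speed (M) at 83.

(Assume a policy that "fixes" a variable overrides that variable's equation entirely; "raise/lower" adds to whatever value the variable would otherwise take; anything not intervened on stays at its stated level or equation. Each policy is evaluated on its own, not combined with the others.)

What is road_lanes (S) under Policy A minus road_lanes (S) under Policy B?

Policy A (M − 19):
  M = 26 − 19 = 7
  S = 36 − 4·7 = 8
Policy B (M := 83):
  M = 83
  S = 36 − 4·83 = -296
S: 8 − (-296) = 304

304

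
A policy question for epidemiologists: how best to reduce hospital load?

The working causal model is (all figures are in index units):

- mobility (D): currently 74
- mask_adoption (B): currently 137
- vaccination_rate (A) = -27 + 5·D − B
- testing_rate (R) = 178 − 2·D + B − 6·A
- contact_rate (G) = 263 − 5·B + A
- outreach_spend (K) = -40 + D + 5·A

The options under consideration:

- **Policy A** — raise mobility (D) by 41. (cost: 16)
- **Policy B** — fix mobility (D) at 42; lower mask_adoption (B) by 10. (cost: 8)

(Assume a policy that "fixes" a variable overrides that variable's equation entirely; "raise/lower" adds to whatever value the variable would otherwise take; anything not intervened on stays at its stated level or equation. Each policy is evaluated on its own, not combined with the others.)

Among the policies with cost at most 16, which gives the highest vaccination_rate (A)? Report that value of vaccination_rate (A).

Policy A (D + 41):
  D = 74 + 41 = 115
  B = 137
  A = -27 + 5·115 − 137 = 411
Policy B (D := 42, B − 10):
  D = 42
  B = 137 − 10 = 127
  A = -27 + 5·42 − 127 = 56
Comparing — Policy A: A=411, Policy B: A=56. Highest is 411 (Policy A).

411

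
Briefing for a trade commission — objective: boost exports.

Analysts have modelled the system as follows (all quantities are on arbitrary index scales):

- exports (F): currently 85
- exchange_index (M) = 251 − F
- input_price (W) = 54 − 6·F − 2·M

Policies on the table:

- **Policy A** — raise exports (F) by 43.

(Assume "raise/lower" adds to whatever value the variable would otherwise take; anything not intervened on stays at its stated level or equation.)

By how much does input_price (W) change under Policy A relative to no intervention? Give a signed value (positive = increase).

-172

Baseline:
  F = 85
  M = 251 − 85 = 166
  W = 54 − 6·85 − 2·166 = -788
Policy A (F + 43):
  F = 85 + 43 = 128
  M = 251 − 128 = 123
  W = 54 − 6·128 − 2·123 = -960
Change in W: -960 − (-788) = -172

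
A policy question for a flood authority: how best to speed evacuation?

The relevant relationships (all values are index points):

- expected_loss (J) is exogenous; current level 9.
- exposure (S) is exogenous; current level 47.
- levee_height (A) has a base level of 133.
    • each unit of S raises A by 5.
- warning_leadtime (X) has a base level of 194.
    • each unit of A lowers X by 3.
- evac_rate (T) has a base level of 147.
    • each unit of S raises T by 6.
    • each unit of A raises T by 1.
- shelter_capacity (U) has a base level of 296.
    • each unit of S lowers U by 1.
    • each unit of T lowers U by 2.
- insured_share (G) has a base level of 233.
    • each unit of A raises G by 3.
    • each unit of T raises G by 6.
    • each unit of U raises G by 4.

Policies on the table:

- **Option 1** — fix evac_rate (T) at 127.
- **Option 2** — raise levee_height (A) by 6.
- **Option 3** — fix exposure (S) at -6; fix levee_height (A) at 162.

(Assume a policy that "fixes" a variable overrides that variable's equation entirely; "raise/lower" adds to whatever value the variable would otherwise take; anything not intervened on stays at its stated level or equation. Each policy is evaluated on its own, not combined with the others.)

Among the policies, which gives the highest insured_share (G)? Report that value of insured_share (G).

2079

Option 1 (T := 127):
  S = 47
  A = 133 + 5·47 = 368
  T = 127
  U = 296 − 47 − 2·127 = -5
  G = 233 + 3·368 + 6·127 + 4·(-5) = 2079
Option 2 (A + 6):
  S = 47
  A = 133 + 5·47 (+6 from intervention) = 374
  T = 147 + 6·47 + 374 = 803
  U = 296 − 47 − 2·803 = -1357
  G = 233 + 3·374 + 6·803 + 4·(-1357) = 745
Option 3 (S := -6, A := 162):
  S = -6
  A = 162
  T = 147 + 6·(-6) + 162 = 273
  U = 296 − (-6) − 2·273 = -244
  G = 233 + 3·162 + 6·273 + 4·(-244) = 1381
Comparing — Option 1: G=2079, Option 2: G=745, Option 3: G=1381. Highest is 2079 (Option 1).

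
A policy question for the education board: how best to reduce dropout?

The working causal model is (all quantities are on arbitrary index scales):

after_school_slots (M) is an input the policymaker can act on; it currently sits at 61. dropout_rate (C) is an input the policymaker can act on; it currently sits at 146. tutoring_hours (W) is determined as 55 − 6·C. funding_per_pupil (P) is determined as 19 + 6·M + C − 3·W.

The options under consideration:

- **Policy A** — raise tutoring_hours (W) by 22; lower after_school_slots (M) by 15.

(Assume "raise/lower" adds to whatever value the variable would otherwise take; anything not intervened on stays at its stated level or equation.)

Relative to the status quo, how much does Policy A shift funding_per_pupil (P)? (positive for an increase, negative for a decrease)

Baseline:
  M = 61
  C = 146
  W = 55 − 6·146 = -821
  P = 19 + 6·61 + 146 − 3·(-821) = 2994
Policy A (W + 22, M − 15):
  M = 61 − 15 = 46
  C = 146
  W = 55 − 6·146 (+22 from intervention) = -799
  P = 19 + 6·46 + 146 − 3·(-799) = 2838
Change in P: 2838 − 2994 = -156

-156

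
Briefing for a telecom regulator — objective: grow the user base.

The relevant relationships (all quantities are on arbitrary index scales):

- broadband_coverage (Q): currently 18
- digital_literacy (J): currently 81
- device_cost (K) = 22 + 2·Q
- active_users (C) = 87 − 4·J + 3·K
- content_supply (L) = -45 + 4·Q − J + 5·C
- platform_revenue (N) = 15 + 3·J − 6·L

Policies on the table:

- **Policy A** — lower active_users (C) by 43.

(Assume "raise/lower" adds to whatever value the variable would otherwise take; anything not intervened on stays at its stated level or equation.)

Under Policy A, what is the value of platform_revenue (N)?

Policy A (C − 43):
  Q = 18
  J = 81
  K = 22 + 2·18 = 58
  C = 87 − 4·81 + 3·58 (−43 from intervention) = -106
  L = -45 + 4·18 − 81 + 5·(-106) = -584
  N = 15 + 3·81 − 6·(-584) = 3762

3762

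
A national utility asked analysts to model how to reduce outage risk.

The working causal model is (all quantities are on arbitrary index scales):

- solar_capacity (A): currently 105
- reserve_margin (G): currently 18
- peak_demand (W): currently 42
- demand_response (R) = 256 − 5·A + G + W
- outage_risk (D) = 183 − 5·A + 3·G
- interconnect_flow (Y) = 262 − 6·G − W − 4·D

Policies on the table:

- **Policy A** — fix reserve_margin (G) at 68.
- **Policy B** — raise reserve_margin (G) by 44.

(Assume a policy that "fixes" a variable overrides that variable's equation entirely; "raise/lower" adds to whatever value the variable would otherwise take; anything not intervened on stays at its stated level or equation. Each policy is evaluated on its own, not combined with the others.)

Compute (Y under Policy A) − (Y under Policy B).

Policy A (G := 68):
  A = 105
  G = 68
  W = 42
  D = 183 − 5·105 + 3·68 = -138
  Y = 262 − 6·68 − 42 − 4·(-138) = 364
Policy B (G + 44):
  A = 105
  G = 18 + 44 = 62
  W = 42
  D = 183 − 5·105 + 3·62 = -156
  Y = 262 − 6·62 − 42 − 4·(-156) = 472
Y: 364 − 472 = -108

-108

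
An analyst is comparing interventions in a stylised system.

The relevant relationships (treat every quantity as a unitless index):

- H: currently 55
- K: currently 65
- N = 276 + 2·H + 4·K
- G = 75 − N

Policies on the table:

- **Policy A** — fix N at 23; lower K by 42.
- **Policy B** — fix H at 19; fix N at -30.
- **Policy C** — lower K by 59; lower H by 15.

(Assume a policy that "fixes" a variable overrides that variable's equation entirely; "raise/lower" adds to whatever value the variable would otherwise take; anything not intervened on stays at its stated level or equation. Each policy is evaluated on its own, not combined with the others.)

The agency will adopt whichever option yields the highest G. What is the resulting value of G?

105

Policy A (N := 23, K − 42):
  H = 55
  K = 65 − 42 = 23
  N = 23
  G = 75 − 23 = 52
Policy B (H := 19, N := -30):
  H = 19
  K = 65
  N = -30
  G = 75 − (-30) = 105
Policy C (K − 59, H − 15):
  H = 55 − 15 = 40
  K = 65 − 59 = 6
  N = 276 + 2·40 + 4·6 = 380
  G = 75 − 380 = -305
Comparing — Policy A: G=52, Policy B: G=105, Policy C: G=-305. Highest is 105 (Policy B).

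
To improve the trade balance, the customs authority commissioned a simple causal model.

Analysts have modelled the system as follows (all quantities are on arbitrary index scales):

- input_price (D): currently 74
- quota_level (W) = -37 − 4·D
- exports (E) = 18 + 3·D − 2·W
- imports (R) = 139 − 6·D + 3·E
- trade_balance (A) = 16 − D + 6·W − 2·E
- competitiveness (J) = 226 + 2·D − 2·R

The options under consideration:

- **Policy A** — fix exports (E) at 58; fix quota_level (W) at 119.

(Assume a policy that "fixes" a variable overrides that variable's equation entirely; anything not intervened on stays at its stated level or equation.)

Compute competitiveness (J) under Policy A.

Policy A (E := 58, W := 119):
  D = 74
  W = 119
  E = 58
  R = 139 − 6·74 + 3·58 = -131
  J = 226 + 2·74 − 2·(-131) = 636

636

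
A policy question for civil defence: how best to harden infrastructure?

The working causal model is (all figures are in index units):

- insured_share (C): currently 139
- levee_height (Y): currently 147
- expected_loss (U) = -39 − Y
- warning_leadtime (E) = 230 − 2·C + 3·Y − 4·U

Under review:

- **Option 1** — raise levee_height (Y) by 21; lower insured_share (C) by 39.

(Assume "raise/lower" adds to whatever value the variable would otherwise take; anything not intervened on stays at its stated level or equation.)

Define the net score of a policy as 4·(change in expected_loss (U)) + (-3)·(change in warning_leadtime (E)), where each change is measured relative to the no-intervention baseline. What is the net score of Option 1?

-759

Baseline:
  C = 139
  Y = 147
  U = -39 − 147 = -186
  E = 230 − 2·139 + 3·147 − 4·(-186) = 1137
Option 1 (Y + 21, C − 39):
  C = 139 − 39 = 100
  Y = 147 + 21 = 168
  U = -39 − 168 = -207
  E = 230 − 2·100 + 3·168 − 4·(-207) = 1362
ΔU = -207 − (-186) = -21; ΔE = 1362 − 1137 = 225
Score = 4·(-21) + (-3)·225 = -759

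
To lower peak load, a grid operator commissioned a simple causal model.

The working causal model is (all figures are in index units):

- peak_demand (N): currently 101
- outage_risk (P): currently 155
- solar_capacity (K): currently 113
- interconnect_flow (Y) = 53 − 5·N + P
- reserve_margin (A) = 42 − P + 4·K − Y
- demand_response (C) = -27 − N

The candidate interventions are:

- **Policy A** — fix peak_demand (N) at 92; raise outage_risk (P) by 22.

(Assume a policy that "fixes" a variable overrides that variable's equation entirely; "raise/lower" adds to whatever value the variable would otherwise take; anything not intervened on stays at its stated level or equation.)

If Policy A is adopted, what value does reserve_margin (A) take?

547

Policy A (N := 92, P + 22):
  N = 92
  P = 155 + 22 = 177
  K = 113
  Y = 53 − 5·92 + 177 = -230
  A = 42 − 177 + 4·113 − (-230) = 547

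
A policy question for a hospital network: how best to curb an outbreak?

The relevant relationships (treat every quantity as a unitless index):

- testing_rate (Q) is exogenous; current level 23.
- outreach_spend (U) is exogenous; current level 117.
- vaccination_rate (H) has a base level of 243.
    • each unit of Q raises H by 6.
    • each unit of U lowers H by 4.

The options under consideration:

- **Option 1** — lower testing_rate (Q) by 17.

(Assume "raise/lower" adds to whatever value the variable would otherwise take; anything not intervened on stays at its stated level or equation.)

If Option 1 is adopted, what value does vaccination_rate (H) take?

Option 1 (Q − 17):
  Q = 23 − 17 = 6
  U = 117
  H = 243 + 6·6 − 4·117 = -189

-189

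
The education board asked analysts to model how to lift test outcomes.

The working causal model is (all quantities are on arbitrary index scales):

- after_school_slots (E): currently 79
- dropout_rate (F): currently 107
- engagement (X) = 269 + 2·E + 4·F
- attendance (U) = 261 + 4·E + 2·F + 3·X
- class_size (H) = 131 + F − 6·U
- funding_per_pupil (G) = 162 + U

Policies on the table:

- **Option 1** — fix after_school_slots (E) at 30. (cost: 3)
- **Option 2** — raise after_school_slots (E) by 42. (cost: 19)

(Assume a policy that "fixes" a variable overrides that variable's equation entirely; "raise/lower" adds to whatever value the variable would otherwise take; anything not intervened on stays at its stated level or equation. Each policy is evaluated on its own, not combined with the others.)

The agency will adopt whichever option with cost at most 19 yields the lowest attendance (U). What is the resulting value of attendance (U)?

2866

Option 1 (E := 30):
  E = 30
  F = 107
  X = 269 + 2·30 + 4·107 = 757
  U = 261 + 4·30 + 2·107 + 3·757 = 2866
Option 2 (E + 42):
  E = 79 + 42 = 121
  F = 107
  X = 269 + 2·121 + 4·107 = 939
  U = 261 + 4·121 + 2·107 + 3·939 = 3776
Comparing — Option 1: U=2866, Option 2: U=3776. Lowest is 2866 (Option 1).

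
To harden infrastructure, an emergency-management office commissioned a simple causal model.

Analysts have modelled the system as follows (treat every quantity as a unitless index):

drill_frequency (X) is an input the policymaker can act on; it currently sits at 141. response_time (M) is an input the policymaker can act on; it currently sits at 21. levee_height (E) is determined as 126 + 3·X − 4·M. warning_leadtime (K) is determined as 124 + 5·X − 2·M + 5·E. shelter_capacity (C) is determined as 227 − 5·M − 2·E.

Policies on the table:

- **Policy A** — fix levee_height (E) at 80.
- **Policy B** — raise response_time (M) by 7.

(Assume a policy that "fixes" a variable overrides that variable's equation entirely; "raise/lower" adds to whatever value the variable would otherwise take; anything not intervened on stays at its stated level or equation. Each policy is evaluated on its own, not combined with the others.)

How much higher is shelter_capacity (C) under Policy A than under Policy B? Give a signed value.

749

Policy A (E := 80):
  X = 141
  M = 21
  E = 80
  C = 227 − 5·21 − 2·80 = -38
Policy B (M + 7):
  X = 141
  M = 21 + 7 = 28
  E = 126 + 3·141 − 4·28 = 437
  C = 227 − 5·28 − 2·437 = -787
C: -38 − (-787) = 749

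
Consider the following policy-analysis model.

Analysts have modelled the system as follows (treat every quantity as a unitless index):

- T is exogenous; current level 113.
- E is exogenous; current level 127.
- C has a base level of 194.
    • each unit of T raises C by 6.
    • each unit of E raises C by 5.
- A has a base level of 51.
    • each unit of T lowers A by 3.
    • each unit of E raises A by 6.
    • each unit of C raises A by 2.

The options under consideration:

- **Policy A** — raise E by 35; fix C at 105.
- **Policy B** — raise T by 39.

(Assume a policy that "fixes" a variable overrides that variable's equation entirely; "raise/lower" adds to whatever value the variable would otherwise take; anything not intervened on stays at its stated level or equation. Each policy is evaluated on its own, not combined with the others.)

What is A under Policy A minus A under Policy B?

Policy A (E + 35, C := 105):
  T = 113
  E = 127 + 35 = 162
  C = 105
  A = 51 − 3·113 + 6·162 + 2·105 = 894
Policy B (T + 39):
  T = 113 + 39 = 152
  E = 127
  C = 194 + 6·152 + 5·127 = 1741
  A = 51 − 3·152 + 6·127 + 2·1741 = 3839
A: 894 − 3839 = -2945

-2945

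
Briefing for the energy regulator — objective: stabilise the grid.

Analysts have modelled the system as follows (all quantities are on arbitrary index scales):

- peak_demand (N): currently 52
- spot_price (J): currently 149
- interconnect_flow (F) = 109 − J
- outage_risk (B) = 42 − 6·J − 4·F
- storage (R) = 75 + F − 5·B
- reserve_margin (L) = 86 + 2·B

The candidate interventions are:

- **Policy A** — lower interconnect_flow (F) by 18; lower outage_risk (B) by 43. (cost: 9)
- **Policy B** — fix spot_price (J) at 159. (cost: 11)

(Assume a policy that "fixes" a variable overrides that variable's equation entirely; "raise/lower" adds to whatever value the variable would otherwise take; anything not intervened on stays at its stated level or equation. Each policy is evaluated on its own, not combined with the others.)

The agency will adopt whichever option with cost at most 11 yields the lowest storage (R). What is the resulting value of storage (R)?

Policy A (F − 18, B − 43):
  J = 149
  F = 109 − 149 (−18 from intervention) = -58
  B = 42 − 6·149 − 4·(-58) (−43 from intervention) = -663
  R = 75 + (-58) − 5·(-663) = 3332
Policy B (J := 159):
  J = 159
  F = 109 − 159 = -50
  B = 42 − 6·159 − 4·(-50) = -712
  R = 75 + (-50) − 5·(-712) = 3585
Comparing — Policy A: R=3332, Policy B: R=3585. Lowest is 3332 (Policy A).

3332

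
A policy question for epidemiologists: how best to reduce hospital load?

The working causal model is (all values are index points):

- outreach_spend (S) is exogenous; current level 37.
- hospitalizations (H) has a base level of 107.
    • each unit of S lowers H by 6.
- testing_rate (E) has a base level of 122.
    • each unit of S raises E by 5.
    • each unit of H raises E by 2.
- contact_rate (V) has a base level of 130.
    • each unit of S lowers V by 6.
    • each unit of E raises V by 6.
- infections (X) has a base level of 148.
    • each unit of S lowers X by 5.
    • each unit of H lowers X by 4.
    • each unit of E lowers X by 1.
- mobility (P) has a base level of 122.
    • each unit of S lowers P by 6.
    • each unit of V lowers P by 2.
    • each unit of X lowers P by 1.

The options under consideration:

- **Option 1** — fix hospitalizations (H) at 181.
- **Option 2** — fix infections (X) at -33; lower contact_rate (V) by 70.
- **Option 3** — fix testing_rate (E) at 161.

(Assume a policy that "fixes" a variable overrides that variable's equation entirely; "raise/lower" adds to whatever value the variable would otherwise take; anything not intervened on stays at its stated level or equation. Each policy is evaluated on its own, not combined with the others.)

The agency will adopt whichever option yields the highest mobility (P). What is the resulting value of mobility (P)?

-667

Option 1 (H := 181):
  S = 37
  H = 181
  E = 122 + 5·37 + 2·181 = 669
  V = 130 − 6·37 + 6·669 = 3922
  X = 148 − 5·37 − 4·181 − 669 = -1430
  P = 122 − 6·37 − 2·3922 − (-1430) = -6514
Option 2 (X := -33, V − 70):
  S = 37
  H = 107 − 6·37 = -115
  E = 122 + 5·37 + 2·(-115) = 77
  V = 130 − 6·37 + 6·77 (−70 from intervention) = 300
  X = -33
  P = 122 − 6·37 − 2·300 − (-33) = -667
Option 3 (E := 161):
  S = 37
  H = 107 − 6·37 = -115
  E = 161
  V = 130 − 6·37 + 6·161 = 874
  X = 148 − 5·37 − 4·(-115) − 161 = 262
  P = 122 − 6·37 − 2·874 − 262 = -2110
Comparing — Option 1: P=-6514, Option 2: P=-667, Option 3: P=-2110. Highest is -667 (Option 2).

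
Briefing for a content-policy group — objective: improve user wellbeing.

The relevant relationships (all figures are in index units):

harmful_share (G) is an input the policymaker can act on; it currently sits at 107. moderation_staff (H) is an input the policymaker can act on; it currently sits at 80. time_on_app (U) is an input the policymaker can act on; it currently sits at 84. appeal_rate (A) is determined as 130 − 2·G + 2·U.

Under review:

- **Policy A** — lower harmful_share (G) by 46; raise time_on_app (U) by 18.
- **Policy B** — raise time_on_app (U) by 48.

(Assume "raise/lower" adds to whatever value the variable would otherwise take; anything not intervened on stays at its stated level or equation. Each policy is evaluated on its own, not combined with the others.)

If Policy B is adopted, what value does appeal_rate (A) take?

Policy B (U + 48):
  G = 107
  U = 84 + 48 = 132
  A = 130 − 2·107 + 2·132 = 180

180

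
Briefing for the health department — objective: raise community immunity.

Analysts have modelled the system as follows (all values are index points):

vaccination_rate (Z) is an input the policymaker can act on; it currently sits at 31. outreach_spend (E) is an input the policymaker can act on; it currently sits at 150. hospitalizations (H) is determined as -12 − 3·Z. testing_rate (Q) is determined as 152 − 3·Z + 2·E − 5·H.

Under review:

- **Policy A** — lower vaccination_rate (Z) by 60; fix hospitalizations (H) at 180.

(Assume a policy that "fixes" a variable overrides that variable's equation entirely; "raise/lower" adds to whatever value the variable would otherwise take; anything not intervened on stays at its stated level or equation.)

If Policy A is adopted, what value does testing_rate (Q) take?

Policy A (Z − 60, H := 180):
  Z = 31 − 60 = -29
  E = 150
  H = 180
  Q = 152 − 3·(-29) + 2·150 − 5·180 = -361

-361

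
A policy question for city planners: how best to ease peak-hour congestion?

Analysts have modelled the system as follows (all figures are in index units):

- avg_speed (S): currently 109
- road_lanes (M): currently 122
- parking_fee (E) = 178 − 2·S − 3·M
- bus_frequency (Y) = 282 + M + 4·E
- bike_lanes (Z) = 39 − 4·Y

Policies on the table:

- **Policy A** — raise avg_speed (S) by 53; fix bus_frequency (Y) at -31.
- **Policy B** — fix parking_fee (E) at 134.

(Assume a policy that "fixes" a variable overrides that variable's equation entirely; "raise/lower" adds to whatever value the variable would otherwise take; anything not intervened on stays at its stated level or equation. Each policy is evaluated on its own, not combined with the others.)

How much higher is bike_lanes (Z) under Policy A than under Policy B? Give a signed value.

3884

Policy A (S + 53, Y := -31):
  S = 109 + 53 = 162
  M = 122
  E = 178 − 2·162 − 3·122 = -512
  Y = -31
  Z = 39 − 4·(-31) = 163
Policy B (E := 134):
  S = 109
  M = 122
  E = 134
  Y = 282 + 122 + 4·134 = 940
  Z = 39 − 4·940 = -3721
Z: 163 − (-3721) = 3884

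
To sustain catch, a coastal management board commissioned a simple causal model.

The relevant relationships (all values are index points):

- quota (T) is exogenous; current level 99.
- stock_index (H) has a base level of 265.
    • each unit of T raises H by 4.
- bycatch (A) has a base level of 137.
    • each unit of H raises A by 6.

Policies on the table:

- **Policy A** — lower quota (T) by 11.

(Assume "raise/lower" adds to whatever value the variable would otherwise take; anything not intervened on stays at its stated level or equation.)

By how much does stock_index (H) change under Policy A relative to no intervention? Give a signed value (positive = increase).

-44

Baseline:
  T = 99
  H = 265 + 4·99 = 661
Policy A (T − 11):
  T = 99 − 11 = 88
  H = 265 + 4·88 = 617
Change in H: 617 − 661 = -44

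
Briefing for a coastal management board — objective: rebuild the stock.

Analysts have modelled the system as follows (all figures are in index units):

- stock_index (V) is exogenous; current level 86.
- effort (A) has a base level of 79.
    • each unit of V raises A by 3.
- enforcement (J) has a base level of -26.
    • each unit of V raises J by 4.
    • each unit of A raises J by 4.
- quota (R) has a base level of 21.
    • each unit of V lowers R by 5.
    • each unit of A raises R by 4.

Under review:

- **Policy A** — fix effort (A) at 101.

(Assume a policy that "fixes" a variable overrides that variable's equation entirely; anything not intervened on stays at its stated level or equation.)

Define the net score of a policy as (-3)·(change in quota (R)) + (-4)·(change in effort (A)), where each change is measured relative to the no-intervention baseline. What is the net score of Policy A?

Baseline:
  V = 86
  A = 79 + 3·86 = 337
  R = 21 − 5·86 + 4·337 = 939
Policy A (A := 101):
  V = 86
  A = 101
  R = 21 − 5·86 + 4·101 = -5
ΔR = -5 − 939 = -944; ΔA = 101 − 337 = -236
Score = (-3)·(-944) + (-4)·(-236) = 3776

3776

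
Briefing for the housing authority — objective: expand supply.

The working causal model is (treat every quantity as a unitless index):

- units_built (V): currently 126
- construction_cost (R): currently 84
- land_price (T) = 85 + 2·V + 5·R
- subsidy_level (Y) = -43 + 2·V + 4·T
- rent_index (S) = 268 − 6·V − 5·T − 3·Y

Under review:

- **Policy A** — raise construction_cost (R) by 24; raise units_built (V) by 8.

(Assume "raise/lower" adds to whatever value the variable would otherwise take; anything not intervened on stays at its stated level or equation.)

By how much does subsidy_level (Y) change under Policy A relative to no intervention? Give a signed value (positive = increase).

560

Baseline:
  V = 126
  R = 84
  T = 85 + 2·126 + 5·84 = 757
  Y = -43 + 2·126 + 4·757 = 3237
Policy A (R + 24, V + 8):
  V = 126 + 8 = 134
  R = 84 + 24 = 108
  T = 85 + 2·134 + 5·108 = 893
  Y = -43 + 2·134 + 4·893 = 3797
Change in Y: 3797 − 3237 = 560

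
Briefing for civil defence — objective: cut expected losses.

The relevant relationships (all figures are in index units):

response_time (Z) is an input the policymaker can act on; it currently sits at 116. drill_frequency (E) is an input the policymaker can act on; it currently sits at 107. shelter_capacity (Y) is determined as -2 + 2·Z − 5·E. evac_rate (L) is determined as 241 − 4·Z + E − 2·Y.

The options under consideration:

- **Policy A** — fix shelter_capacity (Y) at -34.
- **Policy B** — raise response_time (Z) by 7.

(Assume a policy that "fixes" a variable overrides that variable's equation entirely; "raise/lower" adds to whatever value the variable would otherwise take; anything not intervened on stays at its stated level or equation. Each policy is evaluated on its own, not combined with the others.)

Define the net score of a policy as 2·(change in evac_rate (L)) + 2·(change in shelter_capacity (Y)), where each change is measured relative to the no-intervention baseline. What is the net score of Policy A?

-542

Baseline:
  Z = 116
  E = 107
  Y = -2 + 2·116 − 5·107 = -305
  L = 241 − 4·116 + 107 − 2·(-305) = 494
Policy A (Y := -34):
  Z = 116
  E = 107
  Y = -34
  L = 241 − 4·116 + 107 − 2·(-34) = -48
ΔL = -48 − 494 = -542; ΔY = -34 − (-305) = 271
Score = 2·(-542) + 2·271 = -542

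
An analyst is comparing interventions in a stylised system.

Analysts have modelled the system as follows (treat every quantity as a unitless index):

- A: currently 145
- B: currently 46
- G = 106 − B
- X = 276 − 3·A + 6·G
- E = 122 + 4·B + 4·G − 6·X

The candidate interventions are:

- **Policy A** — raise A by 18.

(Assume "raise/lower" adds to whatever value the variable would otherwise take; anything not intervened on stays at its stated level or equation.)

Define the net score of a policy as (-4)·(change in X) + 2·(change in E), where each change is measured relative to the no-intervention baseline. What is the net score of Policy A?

864

Baseline:
  A = 145
  B = 46
  G = 106 − 46 = 60
  X = 276 − 3·145 + 6·60 = 201
  E = 122 + 4·46 + 4·60 − 6·201 = -660
Policy A (A + 18):
  A = 145 + 18 = 163
  B = 46
  G = 106 − 46 = 60
  X = 276 − 3·163 + 6·60 = 147
  E = 122 + 4·46 + 4·60 − 6·147 = -336
ΔX = 147 − 201 = -54; ΔE = -336 − (-660) = 324
Score = (-4)·(-54) + 2·324 = 864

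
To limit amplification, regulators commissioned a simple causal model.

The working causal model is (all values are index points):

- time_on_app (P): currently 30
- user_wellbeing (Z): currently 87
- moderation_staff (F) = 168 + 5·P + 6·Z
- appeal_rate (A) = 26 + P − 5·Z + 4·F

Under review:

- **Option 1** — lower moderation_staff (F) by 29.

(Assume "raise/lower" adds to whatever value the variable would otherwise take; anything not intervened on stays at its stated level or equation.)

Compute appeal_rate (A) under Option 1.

Option 1 (F − 29):
  P = 30
  Z = 87
  F = 168 + 5·30 + 6·87 (−29 from intervention) = 811
  A = 26 + 30 − 5·87 + 4·811 = 2865

2865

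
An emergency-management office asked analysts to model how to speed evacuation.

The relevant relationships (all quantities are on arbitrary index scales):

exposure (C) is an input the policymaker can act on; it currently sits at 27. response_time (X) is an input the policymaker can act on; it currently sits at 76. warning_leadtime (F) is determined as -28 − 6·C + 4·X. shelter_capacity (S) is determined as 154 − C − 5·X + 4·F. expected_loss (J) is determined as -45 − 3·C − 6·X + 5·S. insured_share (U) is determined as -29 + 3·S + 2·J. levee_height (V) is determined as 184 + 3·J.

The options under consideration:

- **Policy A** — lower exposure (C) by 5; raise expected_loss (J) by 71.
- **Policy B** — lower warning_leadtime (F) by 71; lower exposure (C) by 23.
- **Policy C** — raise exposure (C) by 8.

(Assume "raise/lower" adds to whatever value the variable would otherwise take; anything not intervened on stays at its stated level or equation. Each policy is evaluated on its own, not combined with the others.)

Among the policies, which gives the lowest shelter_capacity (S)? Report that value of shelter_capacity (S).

3

Policy A (C − 5, J + 71):
  C = 27 − 5 = 22
  X = 76
  F = -28 − 6·22 + 4·76 = 144
  S = 154 − 22 − 5·76 + 4·144 = 328
Policy B (F − 71, C − 23):
  C = 27 − 23 = 4
  X = 76
  F = -28 − 6·4 + 4·76 (−71 from intervention) = 181
  S = 154 − 4 − 5·76 + 4·181 = 494
Policy C (C + 8):
  C = 27 + 8 = 35
  X = 76
  F = -28 − 6·35 + 4·76 = 66
  S = 154 − 35 − 5·76 + 4·66 = 3
Comparing — Policy A: S=328, Policy B: S=494, Policy C: S=3. Lowest is 3 (Policy C).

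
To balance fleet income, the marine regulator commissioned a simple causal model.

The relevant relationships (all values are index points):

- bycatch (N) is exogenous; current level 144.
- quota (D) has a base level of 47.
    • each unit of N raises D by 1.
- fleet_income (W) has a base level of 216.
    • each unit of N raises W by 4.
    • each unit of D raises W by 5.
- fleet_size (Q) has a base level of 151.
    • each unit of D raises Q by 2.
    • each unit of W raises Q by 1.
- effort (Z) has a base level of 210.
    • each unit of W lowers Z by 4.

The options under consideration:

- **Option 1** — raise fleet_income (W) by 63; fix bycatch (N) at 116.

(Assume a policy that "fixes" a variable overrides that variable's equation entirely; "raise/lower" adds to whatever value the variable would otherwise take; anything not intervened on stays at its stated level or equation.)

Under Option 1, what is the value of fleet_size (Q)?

Option 1 (W + 63, N := 116):
  N = 116
  D = 47 + 116 = 163
  W = 216 + 4·116 + 5·163 (+63 from intervention) = 1558
  Q = 151 + 2·163 + 1558 = 2035

2035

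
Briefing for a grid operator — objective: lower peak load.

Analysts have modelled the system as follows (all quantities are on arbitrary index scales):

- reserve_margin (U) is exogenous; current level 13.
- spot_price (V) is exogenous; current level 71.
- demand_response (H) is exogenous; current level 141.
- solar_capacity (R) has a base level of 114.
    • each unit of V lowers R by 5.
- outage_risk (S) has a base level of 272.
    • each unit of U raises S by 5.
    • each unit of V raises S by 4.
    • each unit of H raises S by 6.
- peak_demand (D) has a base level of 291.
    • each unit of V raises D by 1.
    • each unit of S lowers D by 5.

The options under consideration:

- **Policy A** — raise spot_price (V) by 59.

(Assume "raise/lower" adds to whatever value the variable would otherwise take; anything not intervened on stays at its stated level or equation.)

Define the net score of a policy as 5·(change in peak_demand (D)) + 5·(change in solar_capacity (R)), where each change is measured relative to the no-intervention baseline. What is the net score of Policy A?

Baseline:
  U = 13
  V = 71
  H = 141
  R = 114 − 5·71 = -241
  S = 272 + 5·13 + 4·71 + 6·141 = 1467
  D = 291 + 71 − 5·1467 = -6973
Policy A (V + 59):
  U = 13
  V = 71 + 59 = 130
  H = 141
  R = 114 − 5·130 = -536
  S = 272 + 5·13 + 4·130 + 6·141 = 1703
  D = 291 + 130 − 5·1703 = -8094
ΔD = -8094 − (-6973) = -1121; ΔR = -536 − (-241) = -295
Score = 5·(-1121) + 5·(-295) = -7080

-7080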